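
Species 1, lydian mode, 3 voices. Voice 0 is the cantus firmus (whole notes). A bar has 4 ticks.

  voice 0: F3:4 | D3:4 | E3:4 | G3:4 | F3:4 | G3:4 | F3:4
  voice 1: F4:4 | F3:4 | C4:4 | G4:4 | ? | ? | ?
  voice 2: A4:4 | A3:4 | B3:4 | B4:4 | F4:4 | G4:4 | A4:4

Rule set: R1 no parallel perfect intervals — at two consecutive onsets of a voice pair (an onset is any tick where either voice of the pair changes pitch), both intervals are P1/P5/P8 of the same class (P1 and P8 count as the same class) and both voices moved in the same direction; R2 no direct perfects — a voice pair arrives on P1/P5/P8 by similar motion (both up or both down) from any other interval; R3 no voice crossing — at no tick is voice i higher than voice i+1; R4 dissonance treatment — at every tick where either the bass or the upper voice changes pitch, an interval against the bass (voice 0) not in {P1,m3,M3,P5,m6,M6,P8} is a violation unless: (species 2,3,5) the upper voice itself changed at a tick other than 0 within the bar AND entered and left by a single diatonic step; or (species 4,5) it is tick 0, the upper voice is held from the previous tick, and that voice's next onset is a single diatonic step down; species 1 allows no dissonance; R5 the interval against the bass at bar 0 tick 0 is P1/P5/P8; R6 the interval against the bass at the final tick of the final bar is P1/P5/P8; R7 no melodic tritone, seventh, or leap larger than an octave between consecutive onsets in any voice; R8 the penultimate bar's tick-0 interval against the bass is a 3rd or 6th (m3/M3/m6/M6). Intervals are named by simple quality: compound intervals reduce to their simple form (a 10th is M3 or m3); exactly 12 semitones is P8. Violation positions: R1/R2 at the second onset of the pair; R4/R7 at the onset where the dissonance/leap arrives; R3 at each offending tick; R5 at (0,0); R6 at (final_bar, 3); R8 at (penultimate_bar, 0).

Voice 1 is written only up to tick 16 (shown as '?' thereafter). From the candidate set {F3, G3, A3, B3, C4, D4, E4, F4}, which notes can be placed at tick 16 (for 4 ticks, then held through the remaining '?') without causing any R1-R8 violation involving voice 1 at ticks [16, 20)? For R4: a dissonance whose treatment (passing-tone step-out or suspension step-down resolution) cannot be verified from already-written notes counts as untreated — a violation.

F3: violates R1,R2,R7
G3: violates R4
A3: violates R7
B3: violates R4
C4: violates R2
D4: legal
E4: violates R4
F4: violates R1,R2

{D4}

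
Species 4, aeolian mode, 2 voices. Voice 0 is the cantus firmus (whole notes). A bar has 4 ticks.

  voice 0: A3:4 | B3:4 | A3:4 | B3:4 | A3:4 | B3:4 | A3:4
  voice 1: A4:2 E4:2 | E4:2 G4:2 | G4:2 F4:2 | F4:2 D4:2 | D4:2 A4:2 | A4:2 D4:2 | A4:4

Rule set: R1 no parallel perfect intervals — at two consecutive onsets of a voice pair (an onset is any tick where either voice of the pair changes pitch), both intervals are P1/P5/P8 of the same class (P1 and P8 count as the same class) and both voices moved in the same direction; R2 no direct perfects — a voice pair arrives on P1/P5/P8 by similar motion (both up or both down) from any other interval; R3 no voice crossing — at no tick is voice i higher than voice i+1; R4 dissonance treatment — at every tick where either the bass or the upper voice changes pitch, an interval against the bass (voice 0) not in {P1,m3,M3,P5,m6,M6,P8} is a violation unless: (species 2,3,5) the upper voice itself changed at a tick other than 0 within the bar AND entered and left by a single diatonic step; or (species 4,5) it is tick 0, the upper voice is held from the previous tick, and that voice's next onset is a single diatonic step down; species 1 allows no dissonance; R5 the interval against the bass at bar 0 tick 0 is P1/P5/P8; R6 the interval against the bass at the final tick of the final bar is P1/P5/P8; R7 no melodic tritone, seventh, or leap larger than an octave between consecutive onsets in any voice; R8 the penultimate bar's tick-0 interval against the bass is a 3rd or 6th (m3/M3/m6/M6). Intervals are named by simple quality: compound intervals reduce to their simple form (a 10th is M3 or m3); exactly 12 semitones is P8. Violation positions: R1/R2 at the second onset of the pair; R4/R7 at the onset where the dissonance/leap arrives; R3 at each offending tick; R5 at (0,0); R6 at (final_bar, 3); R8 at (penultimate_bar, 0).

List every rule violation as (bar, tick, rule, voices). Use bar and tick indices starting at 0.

(1, 0, R4, (0, 1))
(3, 0, R4, (0, 1))
(4, 0, R4, (0, 1))
(5, 0, R4, (0, 1))
(5, 0, R8, (0, 1))

bar 0: v0=A3 v1=A4 downbeat P8
bar 1: v0=B3 v1=E4 downbeat P4
bar 2: v0=A3 v1=G4 downbeat m7
bar 3: v0=B3 v1=F4 downbeat TT
bar 4: v0=A3 v1=D4 downbeat P4
bar 5: v0=B3 v1=A4 downbeat m7
bar 6: v0=A3 v1=A4 downbeat P8
  -> R4 @ bar 1 tick 0 v(0, 1): B3/E4 P4 untreated
  -> R4 @ bar 3 tick 0 v(0, 1): B3/F4 TT untreated
  -> R4 @ bar 4 tick 0 v(0, 1): A3/D4 P4 untreated
  -> R4 @ bar 5 tick 0 v(0, 1): B3/A4 m7 untreated
  -> R8 @ bar 5 tick 0 v(0, 1): penult m7 not 3rd/6th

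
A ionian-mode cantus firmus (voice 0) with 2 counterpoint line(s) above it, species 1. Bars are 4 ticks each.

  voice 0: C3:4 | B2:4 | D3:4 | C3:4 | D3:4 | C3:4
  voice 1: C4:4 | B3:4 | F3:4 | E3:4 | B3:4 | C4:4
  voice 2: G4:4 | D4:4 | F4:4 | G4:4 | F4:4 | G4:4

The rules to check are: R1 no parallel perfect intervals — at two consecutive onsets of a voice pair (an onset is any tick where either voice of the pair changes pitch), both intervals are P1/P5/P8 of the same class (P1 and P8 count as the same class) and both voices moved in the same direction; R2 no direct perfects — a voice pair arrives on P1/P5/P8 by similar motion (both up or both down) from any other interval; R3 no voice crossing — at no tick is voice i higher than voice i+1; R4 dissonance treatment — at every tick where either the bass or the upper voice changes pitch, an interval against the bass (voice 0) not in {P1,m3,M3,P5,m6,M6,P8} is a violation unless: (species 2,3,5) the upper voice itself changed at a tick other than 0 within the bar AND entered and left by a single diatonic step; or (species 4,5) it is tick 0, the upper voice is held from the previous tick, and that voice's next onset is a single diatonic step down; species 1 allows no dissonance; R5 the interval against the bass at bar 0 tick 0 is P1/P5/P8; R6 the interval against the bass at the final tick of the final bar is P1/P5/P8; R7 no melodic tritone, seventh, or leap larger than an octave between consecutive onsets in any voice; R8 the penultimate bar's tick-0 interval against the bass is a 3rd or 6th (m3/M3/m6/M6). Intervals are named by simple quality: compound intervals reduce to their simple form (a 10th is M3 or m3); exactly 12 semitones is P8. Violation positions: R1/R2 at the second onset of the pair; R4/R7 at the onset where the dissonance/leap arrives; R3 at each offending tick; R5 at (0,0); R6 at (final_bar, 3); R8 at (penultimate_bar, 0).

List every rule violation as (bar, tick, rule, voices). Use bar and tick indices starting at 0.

(1, 0, R1, (0, 1))
(2, 0, R7, (1,))
(5, 0, R2, (1, 2))

bar 0: v0=C3 v1=C4 v2=G4 downbeat P5
bar 1: v0=B2 v1=B3 v2=D4 downbeat m3
bar 2: v0=D3 v1=F3 v2=F4 downbeat m3
bar 3: v0=C3 v1=E3 v2=G4 downbeat P5
bar 4: v0=D3 v1=B3 v2=F4 downbeat m3
bar 5: v0=C3 v1=C4 v2=G4 downbeat P5
  -> R1 @ bar 1 tick 0 v(0, 1): C3/C4 P8 -> B2/B3 P8 similar
  -> R7 @ bar 2 tick 0 v(1,): B3->F3 leap 6st
  -> R2 @ bar 5 tick 0 v(1, 2): B3/F4 TT -> C4/G4 P5 similar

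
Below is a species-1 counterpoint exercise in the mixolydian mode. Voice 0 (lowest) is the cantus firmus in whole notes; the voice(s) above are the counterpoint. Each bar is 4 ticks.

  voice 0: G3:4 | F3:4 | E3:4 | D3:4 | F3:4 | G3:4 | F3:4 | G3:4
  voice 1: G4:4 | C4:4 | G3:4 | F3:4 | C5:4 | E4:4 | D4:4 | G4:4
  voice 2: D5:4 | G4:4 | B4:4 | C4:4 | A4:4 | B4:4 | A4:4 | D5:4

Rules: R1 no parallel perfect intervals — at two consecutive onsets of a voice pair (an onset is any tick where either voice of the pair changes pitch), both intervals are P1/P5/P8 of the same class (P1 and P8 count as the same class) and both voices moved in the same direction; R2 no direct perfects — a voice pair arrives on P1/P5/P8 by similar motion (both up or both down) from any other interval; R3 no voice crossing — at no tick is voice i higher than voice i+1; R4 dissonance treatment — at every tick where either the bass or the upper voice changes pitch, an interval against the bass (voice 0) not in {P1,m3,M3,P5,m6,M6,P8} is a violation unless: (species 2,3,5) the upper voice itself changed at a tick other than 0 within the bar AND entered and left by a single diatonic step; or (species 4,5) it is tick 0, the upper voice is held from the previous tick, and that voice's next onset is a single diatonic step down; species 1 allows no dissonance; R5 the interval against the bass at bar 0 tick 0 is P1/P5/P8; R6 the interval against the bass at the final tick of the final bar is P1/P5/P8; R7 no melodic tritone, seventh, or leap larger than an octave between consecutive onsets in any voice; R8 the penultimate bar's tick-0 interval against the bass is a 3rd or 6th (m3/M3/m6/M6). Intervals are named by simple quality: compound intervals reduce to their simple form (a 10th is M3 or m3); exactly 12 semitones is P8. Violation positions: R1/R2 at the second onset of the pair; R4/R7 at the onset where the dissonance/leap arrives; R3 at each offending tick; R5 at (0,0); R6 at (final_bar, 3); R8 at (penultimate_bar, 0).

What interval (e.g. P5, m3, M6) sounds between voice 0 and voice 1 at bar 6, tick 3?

voice 0=F3 voice 1=D4 -> M6

M6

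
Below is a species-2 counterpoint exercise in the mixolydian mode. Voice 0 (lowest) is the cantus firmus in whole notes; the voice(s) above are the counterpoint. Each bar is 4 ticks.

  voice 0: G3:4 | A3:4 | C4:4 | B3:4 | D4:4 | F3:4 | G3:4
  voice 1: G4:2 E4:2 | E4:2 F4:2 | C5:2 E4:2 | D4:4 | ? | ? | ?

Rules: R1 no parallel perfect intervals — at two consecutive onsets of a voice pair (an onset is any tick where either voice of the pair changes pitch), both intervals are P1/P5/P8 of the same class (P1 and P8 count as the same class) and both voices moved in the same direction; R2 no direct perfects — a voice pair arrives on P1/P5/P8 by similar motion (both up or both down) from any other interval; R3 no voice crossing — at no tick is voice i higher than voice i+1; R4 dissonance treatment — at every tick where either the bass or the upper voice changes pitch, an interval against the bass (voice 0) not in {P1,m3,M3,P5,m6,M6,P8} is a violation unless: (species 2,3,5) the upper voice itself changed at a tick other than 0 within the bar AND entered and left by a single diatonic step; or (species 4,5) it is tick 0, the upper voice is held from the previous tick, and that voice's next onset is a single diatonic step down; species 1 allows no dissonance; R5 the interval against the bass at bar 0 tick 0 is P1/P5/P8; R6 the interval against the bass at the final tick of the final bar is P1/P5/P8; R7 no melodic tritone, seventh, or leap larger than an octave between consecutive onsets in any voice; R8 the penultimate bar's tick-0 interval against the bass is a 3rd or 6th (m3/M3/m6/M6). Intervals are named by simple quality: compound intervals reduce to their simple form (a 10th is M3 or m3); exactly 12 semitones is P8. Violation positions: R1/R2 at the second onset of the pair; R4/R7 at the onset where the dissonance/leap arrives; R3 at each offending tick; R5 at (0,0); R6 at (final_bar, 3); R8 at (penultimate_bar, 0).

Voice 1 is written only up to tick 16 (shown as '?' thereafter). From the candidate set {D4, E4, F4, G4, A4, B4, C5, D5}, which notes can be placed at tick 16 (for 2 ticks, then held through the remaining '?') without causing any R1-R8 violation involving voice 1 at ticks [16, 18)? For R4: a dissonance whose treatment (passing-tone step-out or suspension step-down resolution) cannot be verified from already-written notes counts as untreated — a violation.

D4: legal
E4: violates R4
F4: legal
G4: violates R4
A4: violates R2
B4: legal
C5: violates R4,R7
D5: violates R2

{B4, D4, F4}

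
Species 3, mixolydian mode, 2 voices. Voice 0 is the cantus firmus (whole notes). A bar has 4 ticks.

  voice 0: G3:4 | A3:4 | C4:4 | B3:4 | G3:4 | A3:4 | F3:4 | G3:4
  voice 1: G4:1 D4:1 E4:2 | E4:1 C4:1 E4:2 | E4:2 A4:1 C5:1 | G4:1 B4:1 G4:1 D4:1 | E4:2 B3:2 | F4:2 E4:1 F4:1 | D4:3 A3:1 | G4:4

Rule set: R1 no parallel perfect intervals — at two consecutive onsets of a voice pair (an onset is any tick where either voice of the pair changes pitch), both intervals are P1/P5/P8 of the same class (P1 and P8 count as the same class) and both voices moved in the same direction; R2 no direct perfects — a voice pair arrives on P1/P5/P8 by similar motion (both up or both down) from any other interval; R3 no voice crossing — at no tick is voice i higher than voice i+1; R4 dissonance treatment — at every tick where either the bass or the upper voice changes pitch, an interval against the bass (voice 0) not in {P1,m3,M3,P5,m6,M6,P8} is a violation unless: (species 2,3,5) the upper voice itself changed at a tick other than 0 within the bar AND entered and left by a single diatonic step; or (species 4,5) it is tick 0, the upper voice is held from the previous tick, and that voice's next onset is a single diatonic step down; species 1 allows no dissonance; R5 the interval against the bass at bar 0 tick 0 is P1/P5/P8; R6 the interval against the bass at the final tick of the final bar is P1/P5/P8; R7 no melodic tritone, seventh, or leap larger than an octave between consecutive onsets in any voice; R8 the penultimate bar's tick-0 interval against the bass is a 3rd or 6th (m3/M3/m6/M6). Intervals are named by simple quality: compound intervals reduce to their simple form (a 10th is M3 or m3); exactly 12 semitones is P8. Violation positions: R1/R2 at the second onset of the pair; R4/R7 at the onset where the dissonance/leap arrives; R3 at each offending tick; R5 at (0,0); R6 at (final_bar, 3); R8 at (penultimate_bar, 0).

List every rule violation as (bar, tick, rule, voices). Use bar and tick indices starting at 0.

(5, 0, R7, (1,))
(7, 0, R2, (0, 1))
(7, 0, R7, (1,))

bar 0: v0=G3 v1=G4 downbeat P8
bar 1: v0=A3 v1=E4 downbeat P5
bar 2: v0=C4 v1=E4 downbeat M3
bar 3: v0=B3 v1=G4 downbeat m6
bar 4: v0=G3 v1=E4 downbeat M6
bar 5: v0=A3 v1=F4 downbeat m6
bar 6: v0=F3 v1=D4 downbeat M6
bar 7: v0=G3 v1=G4 downbeat P8
  -> R7 @ bar 5 tick 0 v(1,): B3->F4 leap 6st
  -> R2 @ bar 7 tick 0 v(0, 1): F3/A3 M3 -> G3/G4 P8 similar
  -> R7 @ bar 7 tick 0 v(1,): A3->G4 leap 10st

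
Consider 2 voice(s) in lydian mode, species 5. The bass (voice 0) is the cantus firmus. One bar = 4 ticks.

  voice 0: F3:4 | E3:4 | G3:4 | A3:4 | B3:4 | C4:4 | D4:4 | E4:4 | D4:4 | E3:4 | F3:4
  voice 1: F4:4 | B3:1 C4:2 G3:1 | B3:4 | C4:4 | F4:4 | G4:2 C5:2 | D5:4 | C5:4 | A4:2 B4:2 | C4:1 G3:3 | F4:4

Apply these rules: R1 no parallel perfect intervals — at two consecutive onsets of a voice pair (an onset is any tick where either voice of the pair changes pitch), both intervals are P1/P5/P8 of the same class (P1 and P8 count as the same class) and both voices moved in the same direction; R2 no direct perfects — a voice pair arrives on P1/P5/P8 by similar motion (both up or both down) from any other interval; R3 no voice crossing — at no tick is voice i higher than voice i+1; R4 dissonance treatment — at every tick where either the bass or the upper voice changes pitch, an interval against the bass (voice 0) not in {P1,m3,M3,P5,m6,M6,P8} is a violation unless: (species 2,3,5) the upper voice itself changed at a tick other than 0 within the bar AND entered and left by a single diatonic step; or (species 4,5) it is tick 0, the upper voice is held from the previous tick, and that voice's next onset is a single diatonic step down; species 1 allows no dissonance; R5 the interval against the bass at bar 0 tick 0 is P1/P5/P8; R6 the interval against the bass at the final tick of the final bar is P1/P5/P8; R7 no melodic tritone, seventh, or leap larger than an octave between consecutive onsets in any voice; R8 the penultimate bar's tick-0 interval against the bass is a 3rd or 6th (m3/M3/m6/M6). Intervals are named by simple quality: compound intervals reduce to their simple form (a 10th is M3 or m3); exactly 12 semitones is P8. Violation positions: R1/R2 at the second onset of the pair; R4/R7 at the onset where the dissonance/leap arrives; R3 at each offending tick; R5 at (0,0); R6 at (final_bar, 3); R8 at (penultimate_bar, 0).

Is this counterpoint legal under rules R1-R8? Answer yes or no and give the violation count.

bar 0: v0=F3 v1=F4 (P8)
bar 1: v0=E3 v1=B3 (P5)
bar 2: v0=G3 v1=B3 (M3)
bar 3: v0=A3 v1=C4 (m3)
bar 4: v0=B3 v1=F4 (TT)
bar 5: v0=C4 v1=G4 (P5)
bar 6: v0=D4 v1=D5 (P8)
bar 7: v0=E4 v1=C5 (m6)
bar 8: v0=D4 v1=A4 (P5)
bar 9: v0=E3 v1=C4 (m6)
bar 10: v0=F3 v1=F4 (P8)
  R2 @ bar1.0: F3/F4 P8 -> E3/B3 P5 similar
  R7 @ bar1.0: F4->B3 leap 6st
  R4 @ bar4.0: B3/F4 TT untreated
  R2 @ bar5.0: B3/F4 TT -> C4/G4 P5 similar
  R1 @ bar6.0: C4/C5 P8 -> D4/D5 P8 similar
  R2 @ bar8.0: E4/C5 m6 -> D4/A4 P5 similar
  R7 @ bar9.0: D4->E3 leap 10st
  R7 @ bar9.0: B4->C4 leap 11st
  R2 @ bar10.0: E3/G3 m3 -> F3/F4 P8 similar
  R7 @ bar10.0: G3->F4 leap 10st

No (10 violations)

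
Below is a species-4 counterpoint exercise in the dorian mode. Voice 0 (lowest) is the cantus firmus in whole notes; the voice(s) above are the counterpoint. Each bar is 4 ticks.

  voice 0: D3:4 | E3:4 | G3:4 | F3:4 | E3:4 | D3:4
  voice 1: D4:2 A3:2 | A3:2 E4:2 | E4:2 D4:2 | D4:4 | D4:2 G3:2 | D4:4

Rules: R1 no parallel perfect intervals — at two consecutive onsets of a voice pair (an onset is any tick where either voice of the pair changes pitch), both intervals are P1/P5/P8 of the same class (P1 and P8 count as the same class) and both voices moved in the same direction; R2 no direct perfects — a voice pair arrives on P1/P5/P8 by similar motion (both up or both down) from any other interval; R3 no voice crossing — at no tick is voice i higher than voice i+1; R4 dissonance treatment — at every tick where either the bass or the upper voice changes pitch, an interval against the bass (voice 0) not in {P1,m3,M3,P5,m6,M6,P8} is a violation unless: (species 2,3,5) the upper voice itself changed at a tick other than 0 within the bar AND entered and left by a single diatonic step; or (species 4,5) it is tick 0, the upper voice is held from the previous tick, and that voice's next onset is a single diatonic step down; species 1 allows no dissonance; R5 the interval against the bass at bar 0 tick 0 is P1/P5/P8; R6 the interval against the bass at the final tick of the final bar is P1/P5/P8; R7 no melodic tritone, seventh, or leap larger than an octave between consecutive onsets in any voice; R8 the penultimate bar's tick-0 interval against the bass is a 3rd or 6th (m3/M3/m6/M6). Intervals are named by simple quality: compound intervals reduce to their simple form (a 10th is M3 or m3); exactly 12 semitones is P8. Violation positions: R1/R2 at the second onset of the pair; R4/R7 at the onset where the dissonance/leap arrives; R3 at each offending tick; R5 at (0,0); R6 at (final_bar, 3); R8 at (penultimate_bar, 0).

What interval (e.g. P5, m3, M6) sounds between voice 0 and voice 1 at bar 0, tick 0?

P8

voice 0=D3 voice 1=D4 -> P8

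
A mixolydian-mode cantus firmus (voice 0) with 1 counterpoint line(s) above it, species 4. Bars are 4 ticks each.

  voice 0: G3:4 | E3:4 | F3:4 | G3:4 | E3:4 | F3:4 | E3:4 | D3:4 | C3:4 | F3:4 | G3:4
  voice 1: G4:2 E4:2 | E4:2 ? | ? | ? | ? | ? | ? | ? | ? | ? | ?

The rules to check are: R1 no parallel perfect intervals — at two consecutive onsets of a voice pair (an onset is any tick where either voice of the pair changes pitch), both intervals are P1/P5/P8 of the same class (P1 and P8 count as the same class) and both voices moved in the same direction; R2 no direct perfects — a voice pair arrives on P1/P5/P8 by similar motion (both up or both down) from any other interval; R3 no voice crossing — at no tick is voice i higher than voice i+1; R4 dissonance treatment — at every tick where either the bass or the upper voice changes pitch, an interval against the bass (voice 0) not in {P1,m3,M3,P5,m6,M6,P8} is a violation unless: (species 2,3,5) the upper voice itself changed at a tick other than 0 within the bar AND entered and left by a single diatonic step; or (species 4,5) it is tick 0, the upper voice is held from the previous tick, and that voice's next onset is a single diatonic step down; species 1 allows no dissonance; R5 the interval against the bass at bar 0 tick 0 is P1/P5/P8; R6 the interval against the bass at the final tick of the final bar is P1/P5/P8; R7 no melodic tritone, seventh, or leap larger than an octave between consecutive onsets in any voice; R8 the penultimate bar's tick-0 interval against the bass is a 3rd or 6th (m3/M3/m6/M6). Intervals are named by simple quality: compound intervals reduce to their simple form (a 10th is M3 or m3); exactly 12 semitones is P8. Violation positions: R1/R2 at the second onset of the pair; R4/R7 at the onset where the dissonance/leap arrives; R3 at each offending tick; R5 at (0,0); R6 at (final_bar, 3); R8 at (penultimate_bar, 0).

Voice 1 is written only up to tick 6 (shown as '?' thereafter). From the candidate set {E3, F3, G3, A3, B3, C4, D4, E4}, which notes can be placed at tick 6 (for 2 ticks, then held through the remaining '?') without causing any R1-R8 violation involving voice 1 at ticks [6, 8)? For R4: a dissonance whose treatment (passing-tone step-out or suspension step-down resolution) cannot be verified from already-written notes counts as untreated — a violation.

{B3, C4, E3, E4, G3}

E3: legal
F3: violates R4,R7
G3: legal
A3: violates R4
B3: legal
C4: legal
D4: violates R4
E4: legal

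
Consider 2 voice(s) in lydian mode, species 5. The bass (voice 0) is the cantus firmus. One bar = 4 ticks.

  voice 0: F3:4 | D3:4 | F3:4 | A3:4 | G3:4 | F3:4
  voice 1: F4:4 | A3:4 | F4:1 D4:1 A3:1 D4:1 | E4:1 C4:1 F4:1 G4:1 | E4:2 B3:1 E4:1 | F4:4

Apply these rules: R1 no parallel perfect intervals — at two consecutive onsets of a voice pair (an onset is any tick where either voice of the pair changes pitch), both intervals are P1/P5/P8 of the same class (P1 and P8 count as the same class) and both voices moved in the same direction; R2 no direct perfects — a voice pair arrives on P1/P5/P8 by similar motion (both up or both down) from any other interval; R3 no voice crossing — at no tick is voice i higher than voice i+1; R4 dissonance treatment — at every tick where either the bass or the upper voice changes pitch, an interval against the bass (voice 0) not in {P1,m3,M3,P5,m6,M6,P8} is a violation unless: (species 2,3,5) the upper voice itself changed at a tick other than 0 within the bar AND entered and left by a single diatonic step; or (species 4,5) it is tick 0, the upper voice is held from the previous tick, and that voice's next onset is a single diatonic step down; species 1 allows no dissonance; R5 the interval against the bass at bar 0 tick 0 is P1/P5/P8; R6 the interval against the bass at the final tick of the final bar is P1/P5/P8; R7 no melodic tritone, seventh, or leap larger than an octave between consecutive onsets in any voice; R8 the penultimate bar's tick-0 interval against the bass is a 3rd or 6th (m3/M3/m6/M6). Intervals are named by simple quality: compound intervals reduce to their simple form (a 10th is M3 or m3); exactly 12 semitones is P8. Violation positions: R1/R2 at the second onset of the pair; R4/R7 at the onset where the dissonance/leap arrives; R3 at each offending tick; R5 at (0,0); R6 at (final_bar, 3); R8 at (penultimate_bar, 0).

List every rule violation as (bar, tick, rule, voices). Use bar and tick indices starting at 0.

(1, 0, R2, (0, 1))
(2, 0, R2, (0, 1))
(3, 0, R2, (0, 1))
(3, 3, R4, (0, 1))

bar 0: v0=F3 v1=F4 downbeat P8
bar 1: v0=D3 v1=A3 downbeat P5
bar 2: v0=F3 v1=F4 downbeat P8
bar 3: v0=A3 v1=E4 downbeat P5
bar 4: v0=G3 v1=E4 downbeat M6
bar 5: v0=F3 v1=F4 downbeat P8
  -> R2 @ bar 1 tick 0 v(0, 1): F3/F4 P8 -> D3/A3 P5 similar
  -> R2 @ bar 2 tick 0 v(0, 1): D3/A3 P5 -> F3/F4 P8 similar
  -> R2 @ bar 3 tick 0 v(0, 1): F3/D4 M6 -> A3/E4 P5 similar
  -> R4 @ bar 3 tick 3 v(0, 1): A3/G4 m7 untreated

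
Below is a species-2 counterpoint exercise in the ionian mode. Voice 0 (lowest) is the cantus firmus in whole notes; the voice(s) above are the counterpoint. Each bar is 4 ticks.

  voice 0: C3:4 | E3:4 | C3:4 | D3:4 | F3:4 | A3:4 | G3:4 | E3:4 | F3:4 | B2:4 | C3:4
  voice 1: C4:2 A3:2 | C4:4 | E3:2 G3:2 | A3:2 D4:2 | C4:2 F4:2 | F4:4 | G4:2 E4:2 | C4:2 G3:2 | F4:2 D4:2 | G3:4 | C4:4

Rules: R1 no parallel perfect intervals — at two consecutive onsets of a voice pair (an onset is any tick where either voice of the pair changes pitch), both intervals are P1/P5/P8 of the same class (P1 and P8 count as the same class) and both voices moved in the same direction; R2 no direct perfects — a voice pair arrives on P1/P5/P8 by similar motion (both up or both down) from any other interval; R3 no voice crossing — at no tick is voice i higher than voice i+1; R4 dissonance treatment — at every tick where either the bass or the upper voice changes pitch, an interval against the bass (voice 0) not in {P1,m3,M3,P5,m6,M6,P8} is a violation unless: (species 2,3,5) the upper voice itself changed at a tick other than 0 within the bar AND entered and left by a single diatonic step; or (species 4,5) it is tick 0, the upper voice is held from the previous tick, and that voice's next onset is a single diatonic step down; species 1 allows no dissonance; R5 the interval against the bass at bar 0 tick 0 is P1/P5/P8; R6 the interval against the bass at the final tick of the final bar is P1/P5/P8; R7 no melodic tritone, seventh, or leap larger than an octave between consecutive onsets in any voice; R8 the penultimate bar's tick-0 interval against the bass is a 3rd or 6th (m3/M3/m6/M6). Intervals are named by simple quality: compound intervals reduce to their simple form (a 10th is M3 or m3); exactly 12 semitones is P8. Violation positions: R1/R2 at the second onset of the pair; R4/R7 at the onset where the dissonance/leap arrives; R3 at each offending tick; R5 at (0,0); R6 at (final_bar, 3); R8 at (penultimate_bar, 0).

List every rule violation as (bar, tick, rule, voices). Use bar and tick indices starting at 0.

bar 0: v0=C3 v1=C4 downbeat P8
bar 1: v0=E3 v1=C4 downbeat m6
bar 2: v0=C3 v1=E3 downbeat M3
bar 3: v0=D3 v1=A3 downbeat P5
bar 4: v0=F3 v1=C4 downbeat P5
bar 5: v0=A3 v1=F4 downbeat m6
bar 6: v0=G3 v1=G4 downbeat P8
bar 7: v0=E3 v1=C4 downbeat m6
bar 8: v0=F3 v1=F4 downbeat P8
bar 9: v0=B2 v1=G3 downbeat m6
bar 10: v0=C3 v1=C4 downbeat P8
  -> R1 @ bar 3 tick 0 v(0, 1): C3/G3 P5 -> D3/A3 P5 similar
  -> R2 @ bar 8 tick 0 v(0, 1): E3/G3 m3 -> F3/F4 P8 similar
  -> R7 @ bar 8 tick 0 v(1,): G3->F4 leap 10st
  -> R7 @ bar 9 tick 0 v(0,): F3->B2 leap 6st
  -> R2 @ bar 10 tick 0 v(0, 1): B2/G3 m6 -> C3/C4 P8 similar

(3, 0, R1, (0, 1))
(8, 0, R2, (0, 1))
(8, 0, R7, (1,))
(9, 0, R7, (0,))
(10, 0, R2, (0, 1))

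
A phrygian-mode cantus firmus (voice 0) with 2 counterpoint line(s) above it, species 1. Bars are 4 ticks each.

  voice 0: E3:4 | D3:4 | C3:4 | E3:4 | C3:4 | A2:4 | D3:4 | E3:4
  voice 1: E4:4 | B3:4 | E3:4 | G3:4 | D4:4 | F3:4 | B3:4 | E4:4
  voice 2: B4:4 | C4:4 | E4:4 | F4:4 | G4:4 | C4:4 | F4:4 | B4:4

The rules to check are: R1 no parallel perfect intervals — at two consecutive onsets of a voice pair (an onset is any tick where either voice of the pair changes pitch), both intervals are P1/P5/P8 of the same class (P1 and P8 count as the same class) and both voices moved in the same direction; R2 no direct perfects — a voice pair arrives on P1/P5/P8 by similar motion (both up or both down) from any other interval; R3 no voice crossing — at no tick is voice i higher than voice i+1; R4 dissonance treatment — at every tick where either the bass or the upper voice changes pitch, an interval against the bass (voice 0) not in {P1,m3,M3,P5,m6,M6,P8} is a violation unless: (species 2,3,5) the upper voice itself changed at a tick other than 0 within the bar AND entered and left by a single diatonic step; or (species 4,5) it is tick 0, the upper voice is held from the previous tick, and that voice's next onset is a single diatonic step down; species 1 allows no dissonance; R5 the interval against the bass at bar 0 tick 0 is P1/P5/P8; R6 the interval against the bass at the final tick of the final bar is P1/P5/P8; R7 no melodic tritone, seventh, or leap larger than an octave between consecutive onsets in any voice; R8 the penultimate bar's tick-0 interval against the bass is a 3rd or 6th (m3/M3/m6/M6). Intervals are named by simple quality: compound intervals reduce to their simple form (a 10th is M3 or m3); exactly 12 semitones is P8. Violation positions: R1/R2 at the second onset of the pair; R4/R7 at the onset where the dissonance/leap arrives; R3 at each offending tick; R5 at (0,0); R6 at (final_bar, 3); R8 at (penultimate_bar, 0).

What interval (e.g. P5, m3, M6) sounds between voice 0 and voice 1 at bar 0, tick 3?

P8

voice 0=E3 voice 1=E4 -> P8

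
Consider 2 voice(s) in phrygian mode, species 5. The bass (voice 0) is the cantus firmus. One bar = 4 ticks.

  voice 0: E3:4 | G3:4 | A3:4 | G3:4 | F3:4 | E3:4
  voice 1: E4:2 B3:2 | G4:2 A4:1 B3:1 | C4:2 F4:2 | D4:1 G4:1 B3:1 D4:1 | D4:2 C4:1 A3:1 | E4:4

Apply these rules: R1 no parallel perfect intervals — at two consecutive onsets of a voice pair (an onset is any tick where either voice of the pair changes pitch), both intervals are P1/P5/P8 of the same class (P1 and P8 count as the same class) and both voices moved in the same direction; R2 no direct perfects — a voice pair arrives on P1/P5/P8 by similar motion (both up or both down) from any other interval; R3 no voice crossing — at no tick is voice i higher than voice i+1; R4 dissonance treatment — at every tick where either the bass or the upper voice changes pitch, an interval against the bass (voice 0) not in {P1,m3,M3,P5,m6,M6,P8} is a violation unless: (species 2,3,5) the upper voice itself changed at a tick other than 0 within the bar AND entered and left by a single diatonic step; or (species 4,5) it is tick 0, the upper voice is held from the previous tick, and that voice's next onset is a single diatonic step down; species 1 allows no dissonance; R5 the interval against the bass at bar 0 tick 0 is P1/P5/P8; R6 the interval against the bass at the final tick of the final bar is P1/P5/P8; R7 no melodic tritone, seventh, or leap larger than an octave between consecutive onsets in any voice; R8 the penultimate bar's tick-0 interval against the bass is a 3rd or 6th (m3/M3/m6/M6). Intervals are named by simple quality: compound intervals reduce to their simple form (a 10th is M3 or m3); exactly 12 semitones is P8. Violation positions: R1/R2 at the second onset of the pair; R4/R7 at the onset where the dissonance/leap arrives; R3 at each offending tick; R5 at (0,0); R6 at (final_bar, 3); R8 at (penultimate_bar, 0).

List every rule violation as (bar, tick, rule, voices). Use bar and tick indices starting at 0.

bar 0: v0=E3 v1=E4 downbeat P8
bar 1: v0=G3 v1=G4 downbeat P8
bar 2: v0=A3 v1=C4 downbeat m3
bar 3: v0=G3 v1=D4 downbeat P5
bar 4: v0=F3 v1=D4 downbeat M6
bar 5: v0=E3 v1=E4 downbeat P8
  -> R2 @ bar 1 tick 0 v(0, 1): E3/B3 P5 -> G3/G4 P8 similar
  -> R4 @ bar 1 tick 2 v(0, 1): G3/A4 M2 untreated
  -> R7 @ bar 1 tick 3 v(1,): A4->B3 leap 10st
  -> R2 @ bar 3 tick 0 v(0, 1): A3/F4 m6 -> G3/D4 P5 similar

(1, 0, R2, (0, 1))
(1, 2, R4, (0, 1))
(1, 3, R7, (1,))
(3, 0, R2, (0, 1))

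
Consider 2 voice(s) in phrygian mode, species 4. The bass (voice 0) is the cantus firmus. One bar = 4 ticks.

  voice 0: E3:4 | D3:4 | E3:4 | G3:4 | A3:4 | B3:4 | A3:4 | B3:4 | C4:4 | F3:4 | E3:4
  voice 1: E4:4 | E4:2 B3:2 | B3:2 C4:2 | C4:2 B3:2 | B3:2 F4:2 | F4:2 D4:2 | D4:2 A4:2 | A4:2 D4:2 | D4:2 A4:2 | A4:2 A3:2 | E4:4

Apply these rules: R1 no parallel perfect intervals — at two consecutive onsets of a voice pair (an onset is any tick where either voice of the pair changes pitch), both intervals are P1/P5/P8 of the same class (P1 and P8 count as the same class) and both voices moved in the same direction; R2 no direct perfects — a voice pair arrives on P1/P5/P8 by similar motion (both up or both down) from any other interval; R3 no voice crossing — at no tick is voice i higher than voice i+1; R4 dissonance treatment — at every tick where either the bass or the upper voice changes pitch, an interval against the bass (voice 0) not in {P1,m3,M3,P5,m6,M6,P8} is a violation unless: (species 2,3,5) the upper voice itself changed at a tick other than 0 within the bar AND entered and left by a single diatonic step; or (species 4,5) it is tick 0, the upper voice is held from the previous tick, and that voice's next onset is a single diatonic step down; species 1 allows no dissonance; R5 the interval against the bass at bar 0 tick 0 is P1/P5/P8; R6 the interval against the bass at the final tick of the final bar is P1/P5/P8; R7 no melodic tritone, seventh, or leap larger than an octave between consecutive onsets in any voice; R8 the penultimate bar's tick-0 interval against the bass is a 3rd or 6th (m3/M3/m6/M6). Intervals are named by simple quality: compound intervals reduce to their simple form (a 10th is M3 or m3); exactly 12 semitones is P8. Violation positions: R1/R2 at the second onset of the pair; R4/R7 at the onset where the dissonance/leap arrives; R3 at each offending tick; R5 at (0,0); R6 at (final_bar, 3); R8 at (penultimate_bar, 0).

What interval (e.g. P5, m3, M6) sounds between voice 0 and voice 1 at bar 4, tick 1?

voice 0=A3 voice 1=B3 -> M2

M2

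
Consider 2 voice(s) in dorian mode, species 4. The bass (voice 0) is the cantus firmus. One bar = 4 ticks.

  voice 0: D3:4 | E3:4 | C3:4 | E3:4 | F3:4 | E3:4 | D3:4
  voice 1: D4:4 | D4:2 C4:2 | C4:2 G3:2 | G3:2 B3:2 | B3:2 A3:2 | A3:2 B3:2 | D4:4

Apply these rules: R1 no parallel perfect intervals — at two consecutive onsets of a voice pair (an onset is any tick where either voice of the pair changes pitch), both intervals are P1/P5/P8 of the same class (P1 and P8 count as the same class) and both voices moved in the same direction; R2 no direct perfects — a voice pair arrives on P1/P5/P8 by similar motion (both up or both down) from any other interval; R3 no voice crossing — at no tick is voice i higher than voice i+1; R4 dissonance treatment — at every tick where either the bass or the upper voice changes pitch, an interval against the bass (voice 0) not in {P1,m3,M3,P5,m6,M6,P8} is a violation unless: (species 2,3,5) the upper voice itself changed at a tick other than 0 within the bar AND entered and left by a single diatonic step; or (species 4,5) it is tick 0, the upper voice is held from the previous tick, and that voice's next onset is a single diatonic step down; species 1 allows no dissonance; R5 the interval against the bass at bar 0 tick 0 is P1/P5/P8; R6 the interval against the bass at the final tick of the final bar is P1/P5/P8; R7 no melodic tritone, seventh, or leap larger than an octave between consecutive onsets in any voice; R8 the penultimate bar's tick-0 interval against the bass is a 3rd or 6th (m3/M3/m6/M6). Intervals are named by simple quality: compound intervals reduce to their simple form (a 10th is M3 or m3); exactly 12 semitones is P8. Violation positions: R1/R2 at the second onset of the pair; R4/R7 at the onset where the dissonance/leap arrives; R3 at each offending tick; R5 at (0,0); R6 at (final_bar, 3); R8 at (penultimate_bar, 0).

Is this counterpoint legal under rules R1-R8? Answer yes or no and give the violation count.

No (2 violations)

bar 0: v0=D3 v1=D4 (P8)
bar 1: v0=E3 v1=D4 (m7)
bar 2: v0=C3 v1=C4 (P8)
bar 3: v0=E3 v1=G3 (m3)
bar 4: v0=F3 v1=B3 (TT)
bar 5: v0=E3 v1=A3 (P4)
bar 6: v0=D3 v1=D4 (P8)
  R4 @ bar5.0: E3/A3 P4 untreated
  R8 @ bar5.0: penult P4 not 3rd/6th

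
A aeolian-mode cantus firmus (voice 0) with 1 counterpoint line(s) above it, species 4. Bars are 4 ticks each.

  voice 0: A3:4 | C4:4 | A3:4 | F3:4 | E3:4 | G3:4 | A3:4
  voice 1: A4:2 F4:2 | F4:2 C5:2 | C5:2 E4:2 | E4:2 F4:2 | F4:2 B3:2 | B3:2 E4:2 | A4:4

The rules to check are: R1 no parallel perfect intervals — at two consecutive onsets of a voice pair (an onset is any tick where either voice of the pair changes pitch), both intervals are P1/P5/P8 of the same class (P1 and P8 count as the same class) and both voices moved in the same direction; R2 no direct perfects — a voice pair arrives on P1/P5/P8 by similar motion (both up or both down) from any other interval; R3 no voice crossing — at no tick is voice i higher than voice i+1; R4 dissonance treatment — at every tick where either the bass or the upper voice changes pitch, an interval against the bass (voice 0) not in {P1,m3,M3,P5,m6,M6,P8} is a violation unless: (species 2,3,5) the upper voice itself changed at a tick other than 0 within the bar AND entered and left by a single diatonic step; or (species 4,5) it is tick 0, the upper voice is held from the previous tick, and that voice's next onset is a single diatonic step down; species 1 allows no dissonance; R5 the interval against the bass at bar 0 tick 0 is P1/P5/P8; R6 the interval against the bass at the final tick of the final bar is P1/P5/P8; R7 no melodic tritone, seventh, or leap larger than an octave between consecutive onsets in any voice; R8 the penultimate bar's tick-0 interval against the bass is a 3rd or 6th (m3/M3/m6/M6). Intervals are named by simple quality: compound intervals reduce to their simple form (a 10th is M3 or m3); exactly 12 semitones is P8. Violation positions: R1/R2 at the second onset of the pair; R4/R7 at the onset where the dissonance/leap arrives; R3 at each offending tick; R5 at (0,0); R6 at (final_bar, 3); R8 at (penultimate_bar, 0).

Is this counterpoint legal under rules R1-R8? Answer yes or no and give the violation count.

bar 0: v0=A3 v1=A4 (P8)
bar 1: v0=C4 v1=F4 (P4)
bar 2: v0=A3 v1=C5 (m3)
bar 3: v0=F3 v1=E4 (M7)
bar 4: v0=E3 v1=F4 (m2)
bar 5: v0=G3 v1=B3 (M3)
bar 6: v0=A3 v1=A4 (P8)
  R4 @ bar1.0: C4/F4 P4 untreated
  R4 @ bar3.0: F3/E4 M7 untreated
  R4 @ bar4.0: E3/F4 m2 untreated
  R7 @ bar4.2: F4->B3 leap 6st
  R2 @ bar6.0: G3/E4 M6 -> A3/A4 P8 similar

No (5 violations)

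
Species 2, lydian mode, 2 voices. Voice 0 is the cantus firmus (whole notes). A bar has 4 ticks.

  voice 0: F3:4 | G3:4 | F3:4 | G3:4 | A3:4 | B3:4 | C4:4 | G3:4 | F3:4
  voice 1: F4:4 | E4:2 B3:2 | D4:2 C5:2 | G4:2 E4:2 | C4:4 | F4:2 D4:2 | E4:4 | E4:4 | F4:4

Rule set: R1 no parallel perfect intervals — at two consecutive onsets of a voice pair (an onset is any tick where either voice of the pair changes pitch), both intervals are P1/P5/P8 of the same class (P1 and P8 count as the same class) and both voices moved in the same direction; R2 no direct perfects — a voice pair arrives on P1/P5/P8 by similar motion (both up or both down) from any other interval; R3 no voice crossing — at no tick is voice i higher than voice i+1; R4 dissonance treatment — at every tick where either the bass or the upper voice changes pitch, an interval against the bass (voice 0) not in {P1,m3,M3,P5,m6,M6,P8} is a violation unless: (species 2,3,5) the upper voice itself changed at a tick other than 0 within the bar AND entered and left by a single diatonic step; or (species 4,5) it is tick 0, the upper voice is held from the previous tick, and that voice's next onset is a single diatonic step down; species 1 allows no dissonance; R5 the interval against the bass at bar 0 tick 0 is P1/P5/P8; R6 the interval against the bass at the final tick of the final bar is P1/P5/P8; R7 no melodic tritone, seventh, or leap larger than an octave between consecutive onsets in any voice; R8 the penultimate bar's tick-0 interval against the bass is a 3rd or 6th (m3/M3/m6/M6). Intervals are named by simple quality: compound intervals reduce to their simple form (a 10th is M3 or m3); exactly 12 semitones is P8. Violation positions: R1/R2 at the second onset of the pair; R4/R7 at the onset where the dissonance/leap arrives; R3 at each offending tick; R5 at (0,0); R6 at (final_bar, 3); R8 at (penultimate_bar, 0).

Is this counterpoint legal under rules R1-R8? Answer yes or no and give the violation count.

bar 0: v0=F3 v1=F4 (P8)
bar 1: v0=G3 v1=E4 (M6)
bar 2: v0=F3 v1=D4 (M6)
bar 3: v0=G3 v1=G4 (P8)
bar 4: v0=A3 v1=C4 (m3)
bar 5: v0=B3 v1=F4 (TT)
bar 6: v0=C4 v1=E4 (M3)
bar 7: v0=G3 v1=E4 (M6)
bar 8: v0=F3 v1=F4 (P8)
  R7 @ bar2.2: D4->C5 leap 10st
  R4 @ bar5.0: B3/F4 TT untreated

No (2 violations)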